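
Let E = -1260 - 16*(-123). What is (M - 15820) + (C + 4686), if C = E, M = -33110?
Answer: -43536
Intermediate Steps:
E = 708 (E = -1260 + 1968 = 708)
C = 708
(M - 15820) + (C + 4686) = (-33110 - 15820) + (708 + 4686) = -48930 + 5394 = -43536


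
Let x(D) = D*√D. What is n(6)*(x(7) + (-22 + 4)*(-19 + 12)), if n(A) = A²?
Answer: 4536 + 252*√7 ≈ 5202.7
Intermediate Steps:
x(D) = D^(3/2)
n(6)*(x(7) + (-22 + 4)*(-19 + 12)) = 6²*(7^(3/2) + (-22 + 4)*(-19 + 12)) = 36*(7*√7 - 18*(-7)) = 36*(7*√7 + 126) = 36*(126 + 7*√7) = 4536 + 252*√7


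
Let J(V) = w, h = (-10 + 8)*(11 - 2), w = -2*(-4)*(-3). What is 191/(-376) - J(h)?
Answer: 8833/376 ≈ 23.492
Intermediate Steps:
w = -24 (w = 8*(-3) = -24)
h = -18 (h = -2*9 = -18)
J(V) = -24
191/(-376) - J(h) = 191/(-376) - 1*(-24) = 191*(-1/376) + 24 = -191/376 + 24 = 8833/376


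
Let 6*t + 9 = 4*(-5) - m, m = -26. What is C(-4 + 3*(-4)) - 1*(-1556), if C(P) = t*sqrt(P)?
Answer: 1556 - 2*I ≈ 1556.0 - 2.0*I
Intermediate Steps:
t = -1/2 (t = -3/2 + (4*(-5) - 1*(-26))/6 = -3/2 + (-20 + 26)/6 = -3/2 + (1/6)*6 = -3/2 + 1 = -1/2 ≈ -0.50000)
C(P) = -sqrt(P)/2
C(-4 + 3*(-4)) - 1*(-1556) = -sqrt(-4 + 3*(-4))/2 - 1*(-1556) = -sqrt(-4 - 12)/2 + 1556 = -2*I + 1556 = 1556 - 2*I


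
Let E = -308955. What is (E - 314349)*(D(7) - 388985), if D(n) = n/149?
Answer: 36125925696432/149 ≈ 2.4246e+11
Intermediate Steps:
D(n) = n/149 (D(n) = n*(1/149) = n/149)
(E - 314349)*(D(7) - 388985) = (-308955 - 314349)*((1/149)*7 - 388985) = -623304*(7/149 - 388985) = -623304*(-57958758/149) = 36125925696432/149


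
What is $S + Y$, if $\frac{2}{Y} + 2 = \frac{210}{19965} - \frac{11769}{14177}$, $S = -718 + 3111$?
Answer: $\frac{127282388181}{53205235} \approx 2392.3$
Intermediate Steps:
$S = 2393$
$Y = - \frac{37739174}{53205235}$ ($Y = \frac{2}{-2 + \left(\frac{210}{19965} - \frac{11769}{14177}\right)} = \frac{2}{-2 + \left(210 \cdot \frac{1}{19965} - \frac{11769}{14177}\right)} = \frac{2}{-2 + \left(\frac{14}{1331} - \frac{11769}{14177}\right)} = \frac{2}{-2 - \frac{15466061}{18869587}} = \frac{2}{- \frac{53205235}{18869587}} = 2 \left(- \frac{18869587}{53205235}\right) = - \frac{37739174}{53205235} \approx -0.70931$)
$S + Y = 2393 - \frac{37739174}{53205235} = \frac{127282388181}{53205235}$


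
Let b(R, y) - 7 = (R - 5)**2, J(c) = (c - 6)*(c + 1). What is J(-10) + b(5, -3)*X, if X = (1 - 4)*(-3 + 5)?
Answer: 102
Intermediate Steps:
J(c) = (1 + c)*(-6 + c) (J(c) = (-6 + c)*(1 + c) = (1 + c)*(-6 + c))
b(R, y) = 7 + (-5 + R)**2 (b(R, y) = 7 + (R - 5)**2 = 7 + (-5 + R)**2)
X = -6 (X = -3*2 = -6)
J(-10) + b(5, -3)*X = (-6 + (-10)**2 - 5*(-10)) + (7 + (-5 + 5)**2)*(-6) = (-6 + 100 + 50) + (7 + 0**2)*(-6) = 144 + (7 + 0)*(-6) = 144 + 7*(-6) = 144 - 42 = 102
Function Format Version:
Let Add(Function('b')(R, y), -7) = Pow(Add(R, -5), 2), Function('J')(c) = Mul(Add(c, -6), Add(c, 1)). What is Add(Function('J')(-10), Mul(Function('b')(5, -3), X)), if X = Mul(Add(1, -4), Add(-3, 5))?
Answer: 102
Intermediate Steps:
Function('J')(c) = Mul(Add(1, c), Add(-6, c)) (Function('J')(c) = Mul(Add(-6, c), Add(1, c)) = Mul(Add(1, c), Add(-6, c)))
Function('b')(R, y) = Add(7, Pow(Add(-5, R), 2)) (Function('b')(R, y) = Add(7, Pow(Add(R, -5), 2)) = Add(7, Pow(Add(-5, R), 2)))
X = -6 (X = Mul(-3, 2) = -6)
Add(Function('J')(-10), Mul(Function('b')(5, -3), X)) = Add(Add(-6, Pow(-10, 2), Mul(-5, -10)), Mul(Add(7, Pow(Add(-5, 5), 2)), -6)) = Add(Add(-6, 100, 50), Mul(Add(7, Pow(0, 2)), -6)) = Add(144, Mul(Add(7, 0), -6)) = Add(144, Mul(7, -6)) = Add(144, -42) = 102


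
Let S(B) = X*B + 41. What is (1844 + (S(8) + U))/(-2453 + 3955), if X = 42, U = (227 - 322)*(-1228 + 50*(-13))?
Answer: 180631/1502 ≈ 120.26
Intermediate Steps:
U = 178410 (U = -95*(-1228 - 650) = -95*(-1878) = 178410)
S(B) = 41 + 42*B (S(B) = 42*B + 41 = 41 + 42*B)
(1844 + (S(8) + U))/(-2453 + 3955) = (1844 + ((41 + 42*8) + 178410))/(-2453 + 3955) = (1844 + ((41 + 336) + 178410))/1502 = (1844 + (377 + 178410))*(1/1502) = (1844 + 178787)*(1/1502) = 180631*(1/1502) = 180631/1502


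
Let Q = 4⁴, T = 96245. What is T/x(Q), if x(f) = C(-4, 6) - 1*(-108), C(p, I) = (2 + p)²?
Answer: 96245/112 ≈ 859.33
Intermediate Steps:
Q = 256
x(f) = 112 (x(f) = (2 - 4)² - 1*(-108) = (-2)² + 108 = 4 + 108 = 112)
T/x(Q) = 96245/112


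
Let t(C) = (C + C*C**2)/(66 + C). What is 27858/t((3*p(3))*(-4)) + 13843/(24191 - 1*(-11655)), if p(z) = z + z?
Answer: 77496222/92930755 ≈ 0.83391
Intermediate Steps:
p(z) = 2*z
t(C) = (C + C**3)/(66 + C)
27858/t((3*p(3))*(-4)) + 13843/(24191 - 1*(-11655)) = 27858/((((3*(2*3))*(-4) + ((3*(2*3))*(-4))**3)/(66 + (3*(2*3))*(-4)))) + 13843/(24191 - 1*(-11655)) = 27858/((((3*6)*(-4) + ((3*6)*(-4))**3)/(66 + (3*6)*(-4)))) + 13843/(24191 + 11655) = 27858/(((18*(-4) + (18*(-4))**3)/(66 + 18*(-4)))) + 13843/35846 = 27858/(((-72 + (-72)**3)/(66 - 72))) + 13843*(1/35846) = 27858/(((-72 - 373248)/(-6))) + 13843/35846 = 27858/((-1/6*(-373320))) + 13843/35846 = 27858/62220 + 13843/35846 = 27858*(1/62220) + 13843/35846 = 4643/10370 + 13843/35846 = 77496222/92930755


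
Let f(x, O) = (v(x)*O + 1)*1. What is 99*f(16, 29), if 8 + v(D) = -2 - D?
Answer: -74547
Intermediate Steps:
v(D) = -10 - D (v(D) = -8 + (-2 - D) = -10 - D)
f(x, O) = 1 + O*(-10 - x) (f(x, O) = ((-10 - x)*O + 1)*1 = (O*(-10 - x) + 1)*1 = (1 + O*(-10 - x))*1 = 1 + O*(-10 - x))
99*f(16, 29) = 99*(1 - 1*29*(10 + 16)) = 99*(1 - 1*29*26) = 99*(1 - 754) = 99*(-753) = -74547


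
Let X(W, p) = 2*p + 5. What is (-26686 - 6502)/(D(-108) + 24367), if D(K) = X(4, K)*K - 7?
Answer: -8297/11787 ≈ -0.70391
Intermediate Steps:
X(W, p) = 5 + 2*p
D(K) = -7 + K*(5 + 2*K) (D(K) = (5 + 2*K)*K - 7 = K*(5 + 2*K) - 7 = -7 + K*(5 + 2*K))
(-26686 - 6502)/(D(-108) + 24367) = (-26686 - 6502)/((-7 - 108*(5 + 2*(-108))) + 24367) = -33188/((-7 - 108*(5 - 216)) + 24367) = -33188/((-7 - 108*(-211)) + 24367) = -33188/((-7 + 22788) + 24367) = -33188/(22781 + 24367) = -33188/47148 = -33188*1/47148 = -8297/11787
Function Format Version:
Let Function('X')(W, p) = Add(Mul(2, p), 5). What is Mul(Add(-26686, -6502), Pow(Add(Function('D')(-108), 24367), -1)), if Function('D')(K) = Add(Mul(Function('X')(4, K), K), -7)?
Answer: Rational(-8297, 11787) ≈ -0.70391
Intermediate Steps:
Function('X')(W, p) = Add(5, Mul(2, p))
Function('D')(K) = Add(-7, Mul(K, Add(5, Mul(2, K)))) (Function('D')(K) = Add(Mul(Add(5, Mul(2, K)), K), -7) = Add(Mul(K, Add(5, Mul(2, K))), -7) = Add(-7, Mul(K, Add(5, Mul(2, K)))))
Mul(Add(-26686, -6502), Pow(Add(Function('D')(-108), 24367), -1)) = Mul(Add(-26686, -6502), Pow(Add(Add(-7, Mul(-108, Add(5, Mul(2, -108)))), 24367), -1)) = Mul(-33188, Pow(Add(Add(-7, Mul(-108, Add(5, -216))), 24367), -1)) = Mul(-33188, Pow(Add(Add(-7, Mul(-108, -211)), 24367), -1)) = Mul(-33188, Pow(Add(Add(-7, 22788), 24367), -1)) = Mul(-33188, Pow(Add(22781, 24367), -1)) = Mul(-33188, Pow(47148, -1)) = Mul(-33188, Rational(1, 47148)) = Rational(-8297, 11787)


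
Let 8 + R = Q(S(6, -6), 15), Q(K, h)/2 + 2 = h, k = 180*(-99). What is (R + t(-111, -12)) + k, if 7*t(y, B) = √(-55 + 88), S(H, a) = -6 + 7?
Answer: -17802 + √33/7 ≈ -17801.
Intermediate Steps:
k = -17820
S(H, a) = 1
Q(K, h) = -4 + 2*h
R = 18 (R = -8 + (-4 + 2*15) = -8 + (-4 + 30) = -8 + 26 = 18)
t(y, B) = √33/7 (t(y, B) = √(-55 + 88)/7 = √33/7)
(R + t(-111, -12)) + k = (18 + √33/7) - 17820 = -17802 + √33/7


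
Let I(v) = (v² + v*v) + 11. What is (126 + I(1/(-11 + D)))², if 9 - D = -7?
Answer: 11744329/625 ≈ 18791.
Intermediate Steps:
D = 16 (D = 9 - 1*(-7) = 9 + 7 = 16)
I(v) = 11 + 2*v² (I(v) = (v² + v²) + 11 = 2*v² + 11 = 11 + 2*v²)
(126 + I(1/(-11 + D)))² = (126 + (11 + 2*(1/(-11 + 16))²))² = (126 + (11 + 2*(1/5)²))² = (126 + (11 + 2*(⅕)²))² = (126 + (11 + 2*(1/25)))² = (126 + (11 + 2/25))² = (126 + 277/25)² = (3427/25)² = 11744329/625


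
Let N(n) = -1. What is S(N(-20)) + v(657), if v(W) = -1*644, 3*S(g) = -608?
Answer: -2540/3 ≈ -846.67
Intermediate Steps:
S(g) = -608/3 (S(g) = (⅓)*(-608) = -608/3)
v(W) = -644
S(N(-20)) + v(657) = -608/3 - 644 = -2540/3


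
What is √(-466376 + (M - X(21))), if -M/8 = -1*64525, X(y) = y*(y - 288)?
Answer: 3*√6159 ≈ 235.44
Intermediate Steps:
X(y) = y*(-288 + y)
M = 516200 (M = -(-8)*64525 = -8*(-64525) = 516200)
√(-466376 + (M - X(21))) = √(-466376 + (516200 - 21*(-288 + 21))) = √(-466376 + (516200 - 21*(-267))) = √(-466376 + (516200 - 1*(-5607))) = √(-466376 + (516200 + 5607)) = √(-466376 + 521807) = √55431 = 3*√6159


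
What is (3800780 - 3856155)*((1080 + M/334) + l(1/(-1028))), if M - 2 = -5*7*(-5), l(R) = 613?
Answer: -31322259625/334 ≈ -9.3779e+7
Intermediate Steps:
M = 177 (M = 2 - 5*7*(-5) = 2 - 35*(-5) = 2 + 175 = 177)
(3800780 - 3856155)*((1080 + M/334) + l(1/(-1028))) = (3800780 - 3856155)*((1080 + 177/334) + 613) = -55375*((1080 + 177*(1/334)) + 613) = -55375*((1080 + 177/334) + 613) = -55375*(360897/334 + 613) = -55375*565639/334 = -31322259625/334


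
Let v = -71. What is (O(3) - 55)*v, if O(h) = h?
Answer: 3692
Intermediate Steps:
(O(3) - 55)*v = (3 - 55)*(-71) = -52*(-71) = 3692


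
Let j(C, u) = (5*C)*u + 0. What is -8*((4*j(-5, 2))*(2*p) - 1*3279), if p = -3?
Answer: 16632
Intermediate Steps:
j(C, u) = 5*C*u (j(C, u) = 5*C*u + 0 = 5*C*u)
-8*((4*j(-5, 2))*(2*p) - 1*3279) = -8*((4*(5*(-5)*2))*(2*(-3)) - 1*3279) = -8*((4*(-50))*(-6) - 3279) = -8*(-200*(-6) - 3279) = -8*(1200 - 3279) = -8*(-2079) = 16632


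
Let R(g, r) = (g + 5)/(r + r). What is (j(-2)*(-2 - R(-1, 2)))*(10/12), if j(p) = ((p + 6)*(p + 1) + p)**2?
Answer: -90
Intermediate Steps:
R(g, r) = (5 + g)/(2*r) (R(g, r) = (5 + g)/((2*r)) = (5 + g)*(1/(2*r)) = (5 + g)/(2*r))
j(p) = (p + (1 + p)*(6 + p))**2 (j(p) = ((6 + p)*(1 + p) + p)**2 = ((1 + p)*(6 + p) + p)**2 = (p + (1 + p)*(6 + p))**2)
(j(-2)*(-2 - R(-1, 2)))*(10/12) = ((6 + (-2)**2 + 8*(-2))**2*(-2 - (5 - 1)/(2*2)))*(10/12) = ((6 + 4 - 16)**2*(-2 - 4/(2*2)))*(10*(1/12)) = ((-6)**2*(-2 - 1*1))*(5/6) = (36*(-2 - 1))*(5/6) = (36*(-3))*(5/6) = -108*5/6 = -90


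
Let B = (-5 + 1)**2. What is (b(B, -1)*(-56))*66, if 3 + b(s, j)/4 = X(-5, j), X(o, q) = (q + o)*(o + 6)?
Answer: 133056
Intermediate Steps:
B = 16 (B = (-4)**2 = 16)
X(o, q) = (6 + o)*(o + q) (X(o, q) = (o + q)*(6 + o) = (6 + o)*(o + q))
b(s, j) = -32 + 4*j (b(s, j) = -12 + 4*((-5)**2 + 6*(-5) + 6*j - 5*j) = -12 + 4*(25 - 30 + 6*j - 5*j) = -12 + 4*(-5 + j) = -12 + (-20 + 4*j) = -32 + 4*j)
(b(B, -1)*(-56))*66 = ((-32 + 4*(-1))*(-56))*66 = ((-32 - 4)*(-56))*66 = -36*(-56)*66 = 2016*66 = 133056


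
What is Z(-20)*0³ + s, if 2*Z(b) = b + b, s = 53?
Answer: 53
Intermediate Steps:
Z(b) = b (Z(b) = (b + b)/2 = (2*b)/2 = b)
Z(-20)*0³ + s = -20*0³ + 53 = -20*0 + 53 = 0 + 53 = 53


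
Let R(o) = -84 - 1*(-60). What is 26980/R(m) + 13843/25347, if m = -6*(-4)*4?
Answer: -56960819/50694 ≈ -1123.6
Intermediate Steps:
m = 96 (m = 24*4 = 96)
R(o) = -24 (R(o) = -84 + 60 = -24)
26980/R(m) + 13843/25347 = 26980/(-24) + 13843/25347 = 26980*(-1/24) + 13843*(1/25347) = -6745/6 + 13843/25347 = -56960819/50694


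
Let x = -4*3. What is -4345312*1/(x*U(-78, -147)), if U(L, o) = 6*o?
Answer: -543164/1323 ≈ -410.55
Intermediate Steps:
x = -12
-4345312*1/(x*U(-78, -147)) = -4345312/((-72*(-147))) = -4345312/((-12*(-882))) = -4345312/10584 = -4345312*1/10584 = -543164/1323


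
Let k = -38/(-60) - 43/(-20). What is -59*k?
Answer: -9853/60 ≈ -164.22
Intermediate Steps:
k = 167/60 (k = -38*(-1/60) - 43*(-1/20) = 19/30 + 43/20 = 167/60 ≈ 2.7833)
-59*k = -59*167/60 = -9853/60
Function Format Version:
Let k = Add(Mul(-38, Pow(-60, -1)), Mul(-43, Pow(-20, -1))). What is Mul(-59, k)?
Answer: Rational(-9853, 60) ≈ -164.22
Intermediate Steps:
k = Rational(167, 60) (k = Add(Mul(-38, Rational(-1, 60)), Mul(-43, Rational(-1, 20))) = Add(Rational(19, 30), Rational(43, 20)) = Rational(167, 60) ≈ 2.7833)
Mul(-59, k) = Mul(-59, Rational(167, 60)) = Rational(-9853, 60)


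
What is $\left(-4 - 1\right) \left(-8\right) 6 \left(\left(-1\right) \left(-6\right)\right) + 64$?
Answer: $1504$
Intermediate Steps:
$\left(-4 - 1\right) \left(-8\right) 6 \left(\left(-1\right) \left(-6\right)\right) + 64 = \left(-4 - 1\right) \left(-8\right) 6 \cdot 6 + 64 = \left(-5\right) \left(-8\right) 36 + 64 = 40 \cdot 36 + 64 = 1440 + 64 = 1504$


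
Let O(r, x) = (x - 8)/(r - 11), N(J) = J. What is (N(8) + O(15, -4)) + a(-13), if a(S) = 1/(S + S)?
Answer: 129/26 ≈ 4.9615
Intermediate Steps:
a(S) = 1/(2*S)
O(r, x) = (-8 + x)/(-11 + r)
(N(8) + O(15, -4)) + a(-13) = (8 + (-8 - 4)/(-11 + 15)) + (½)/(-13) = (8 - 12/4) + (½)*(-1/13) = (8 + (¼)*(-12)) - 1/26 = (8 - 3) - 1/26 = 5 - 1/26 = 129/26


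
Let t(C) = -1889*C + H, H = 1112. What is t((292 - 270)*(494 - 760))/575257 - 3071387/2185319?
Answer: 22393044745801/1257120051983 ≈ 17.813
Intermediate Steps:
t(C) = 1112 - 1889*C (t(C) = -1889*C + 1112 = 1112 - 1889*C)
t((292 - 270)*(494 - 760))/575257 - 3071387/2185319 = (1112 - 1889*(292 - 270)*(494 - 760))/575257 - 3071387/2185319 = (1112 - 41558*(-266))*(1/575257) - 3071387*1/2185319 = (1112 - 1889*(-5852))*(1/575257) - 3071387/2185319 = (1112 + 11054428)*(1/575257) - 3071387/2185319 = 11055540*(1/575257) - 3071387/2185319 = 11055540/575257 - 3071387/2185319 = 22393044745801/1257120051983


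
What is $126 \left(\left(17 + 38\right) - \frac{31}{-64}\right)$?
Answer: $\frac{223713}{32} \approx 6991.0$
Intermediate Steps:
$126 \left(\left(17 + 38\right) - \frac{31}{-64}\right) = 126 \left(55 - - \frac{31}{64}\right) = 126 \left(55 + \frac{31}{64}\right) = 126 \cdot \frac{3551}{64} = \frac{223713}{32}$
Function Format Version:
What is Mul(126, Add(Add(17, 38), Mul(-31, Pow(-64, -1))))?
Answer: Rational(223713, 32) ≈ 6991.0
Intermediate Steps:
Mul(126, Add(Add(17, 38), Mul(-31, Pow(-64, -1)))) = Mul(126, Add(55, Mul(-31, Rational(-1, 64)))) = Mul(126, Add(55, Rational(31, 64))) = Mul(126, Rational(3551, 64)) = Rational(223713, 32)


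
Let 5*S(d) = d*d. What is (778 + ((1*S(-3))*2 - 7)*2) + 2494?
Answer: 16326/5 ≈ 3265.2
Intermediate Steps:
S(d) = d²/5 (S(d) = (d*d)/5 = d²/5)
(778 + ((1*S(-3))*2 - 7)*2) + 2494 = (778 + ((1*((⅕)*(-3)²))*2 - 7)*2) + 2494 = (778 + ((1*((⅕)*9))*2 - 7)*2) + 2494 = (778 + ((1*(9/5))*2 - 7)*2) + 2494 = (778 + ((9/5)*2 - 7)*2) + 2494 = (778 + (18/5 - 7)*2) + 2494 = (778 - 17/5*2) + 2494 = (778 - 34/5) + 2494 = 3856/5 + 2494 = 16326/5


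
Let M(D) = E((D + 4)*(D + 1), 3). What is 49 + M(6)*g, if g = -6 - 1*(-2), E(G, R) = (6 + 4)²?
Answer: -351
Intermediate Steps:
E(G, R) = 100 (E(G, R) = 10² = 100)
M(D) = 100
g = -4 (g = -6 + 2 = -4)
49 + M(6)*g = 49 + 100*(-4) = 49 - 400 = -351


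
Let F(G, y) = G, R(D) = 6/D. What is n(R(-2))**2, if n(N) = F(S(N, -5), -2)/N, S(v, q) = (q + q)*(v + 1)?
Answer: 400/9 ≈ 44.444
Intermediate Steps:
S(v, q) = 2*q*(1 + v) (S(v, q) = (2*q)*(1 + v) = 2*q*(1 + v))
n(N) = (-10 - 10*N)/N (n(N) = (2*(-5)*(1 + N))/N = (-10 - 10*N)/N)
n(R(-2))**2 = (-10 - 10/(6/(-2)))**2 = (-10 - 10/(6*(-1/2)))**2 = (-10 - 10/(-3))**2 = (-10 - 10*(-1/3))**2 = (-10 + 10/3)**2 = (-20/3)**2 = 400/9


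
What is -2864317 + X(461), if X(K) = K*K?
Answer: -2651796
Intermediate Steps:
X(K) = K**2
-2864317 + X(461) = -2864317 + 461**2 = -2864317 + 212521 = -2651796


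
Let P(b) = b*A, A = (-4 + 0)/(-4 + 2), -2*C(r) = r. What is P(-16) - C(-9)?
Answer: -73/2 ≈ -36.500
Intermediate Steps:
C(r) = -r/2
A = 2 (A = -4/(-2) = -4*(-½) = 2)
P(b) = 2*b (P(b) = b*2 = 2*b)
P(-16) - C(-9) = 2*(-16) - (-1)*(-9)/2 = -32 - 1*9/2 = -32 - 9/2 = -73/2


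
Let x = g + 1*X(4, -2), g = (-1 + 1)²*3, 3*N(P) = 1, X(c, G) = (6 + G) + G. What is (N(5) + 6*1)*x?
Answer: 38/3 ≈ 12.667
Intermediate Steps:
X(c, G) = 6 + 2*G
N(P) = ⅓ (N(P) = (⅓)*1 = ⅓)
g = 0 (g = 0²*3 = 0*3 = 0)
x = 2 (x = 0 + 1*(6 + 2*(-2)) = 0 + 1*(6 - 4) = 0 + 1*2 = 0 + 2 = 2)
(N(5) + 6*1)*x = (⅓ + 6*1)*2 = (⅓ + 6)*2 = (19/3)*2 = 38/3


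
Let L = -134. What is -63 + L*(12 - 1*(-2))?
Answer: -1939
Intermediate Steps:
-63 + L*(12 - 1*(-2)) = -63 - 134*(12 - 1*(-2)) = -63 - 134*(12 + 2) = -63 - 134*14 = -63 - 1876 = -1939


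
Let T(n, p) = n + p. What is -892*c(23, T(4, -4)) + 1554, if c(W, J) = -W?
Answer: 22070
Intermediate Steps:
-892*c(23, T(4, -4)) + 1554 = -(-892)*23 + 1554 = -892*(-23) + 1554 = 20516 + 1554 = 22070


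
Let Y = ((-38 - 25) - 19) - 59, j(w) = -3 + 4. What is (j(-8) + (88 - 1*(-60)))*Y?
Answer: -21009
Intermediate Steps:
j(w) = 1
Y = -141 (Y = (-63 - 19) - 59 = -82 - 59 = -141)
(j(-8) + (88 - 1*(-60)))*Y = (1 + (88 - 1*(-60)))*(-141) = (1 + (88 + 60))*(-141) = (1 + 148)*(-141) = 149*(-141) = -21009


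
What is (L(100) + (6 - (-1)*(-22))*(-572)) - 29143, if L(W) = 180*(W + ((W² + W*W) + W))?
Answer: 3616009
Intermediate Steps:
L(W) = 360*W + 360*W² (L(W) = 180*(W + ((W² + W²) + W)) = 180*(W + (2*W² + W)) = 180*(W + (W + 2*W²)) = 180*(2*W + 2*W²) = 360*W + 360*W²)
(L(100) + (6 - (-1)*(-22))*(-572)) - 29143 = (360*100*(1 + 100) + (6 - (-1)*(-22))*(-572)) - 29143 = (360*100*101 + (6 - 1*22)*(-572)) - 29143 = (3636000 + (6 - 22)*(-572)) - 29143 = (3636000 - 16*(-572)) - 29143 = (3636000 + 9152) - 29143 = 3645152 - 29143 = 3616009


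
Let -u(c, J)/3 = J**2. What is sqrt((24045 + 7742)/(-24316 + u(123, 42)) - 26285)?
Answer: I*sqrt(5760814251934)/14804 ≈ 162.13*I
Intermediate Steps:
u(c, J) = -3*J**2
sqrt((24045 + 7742)/(-24316 + u(123, 42)) - 26285) = sqrt((24045 + 7742)/(-24316 - 3*42**2) - 26285) = sqrt(31787/(-24316 - 3*1764) - 26285) = sqrt(31787/(-24316 - 5292) - 26285) = sqrt(31787/(-29608) - 26285) = sqrt(31787*(-1/29608) - 26285) = sqrt(-31787/29608 - 26285) = sqrt(-778278067/29608) = I*sqrt(5760814251934)/14804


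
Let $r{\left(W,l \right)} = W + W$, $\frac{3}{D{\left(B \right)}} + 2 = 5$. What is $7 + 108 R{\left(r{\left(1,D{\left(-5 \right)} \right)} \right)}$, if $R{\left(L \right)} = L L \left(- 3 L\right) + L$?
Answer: $-2369$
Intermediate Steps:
$D{\left(B \right)} = 1$ ($D{\left(B \right)} = \frac{3}{-2 + 5} = \frac{3}{3} = 3 \cdot \frac{1}{3} = 1$)
$r{\left(W,l \right)} = 2 W$
$R{\left(L \right)} = L - 3 L^{3}$ ($R{\left(L \right)} = L^{2} \left(- 3 L\right) + L = - 3 L^{3} + L = L - 3 L^{3}$)
$7 + 108 R{\left(r{\left(1,D{\left(-5 \right)} \right)} \right)} = 7 + 108 \left(2 \cdot 1 - 3 \left(2 \cdot 1\right)^{3}\right) = 7 + 108 \left(2 - 3 \cdot 2^{3}\right) = 7 + 108 \left(2 - 24\right) = 7 + 108 \left(-22\right) = 7 - 2376 = -2369$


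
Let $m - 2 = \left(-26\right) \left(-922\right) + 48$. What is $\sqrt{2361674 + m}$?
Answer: $4 \sqrt{149106} \approx 1544.6$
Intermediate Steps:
$m = 24022$ ($m = 2 + \left(\left(-26\right) \left(-922\right) + 48\right) = 2 + \left(23972 + 48\right) = 2 + 24020 = 24022$)
$\sqrt{2361674 + m} = \sqrt{2361674 + 24022} = \sqrt{2385696} = 4 \sqrt{149106}$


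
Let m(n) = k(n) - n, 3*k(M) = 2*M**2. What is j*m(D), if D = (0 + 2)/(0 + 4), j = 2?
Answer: -2/3 ≈ -0.66667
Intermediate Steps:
D = 1/2 (D = 2/4 = 2*(1/4) = 1/2 ≈ 0.50000)
k(M) = 2*M**2/3 (k(M) = (2*M**2)/3 = 2*M**2/3)
m(n) = -n + 2*n**2/3 (m(n) = 2*n**2/3 - n = -n + 2*n**2/3)
j*m(D) = 2*((1/3)*(1/2)*(-3 + 2*(1/2))) = 2*((1/3)*(1/2)*(-3 + 1)) = 2*((1/3)*(1/2)*(-2)) = 2*(-1/3) = -2/3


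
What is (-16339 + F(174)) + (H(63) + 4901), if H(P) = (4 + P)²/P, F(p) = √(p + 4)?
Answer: -716105/63 + √178 ≈ -11353.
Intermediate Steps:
F(p) = √(4 + p)
H(P) = (4 + P)²/P
(-16339 + F(174)) + (H(63) + 4901) = (-16339 + √(4 + 174)) + ((4 + 63)²/63 + 4901) = (-16339 + √178) + ((1/63)*67² + 4901) = (-16339 + √178) + ((1/63)*4489 + 4901) = (-16339 + √178) + (4489/63 + 4901) = (-16339 + √178) + 313252/63 = -716105/63 + √178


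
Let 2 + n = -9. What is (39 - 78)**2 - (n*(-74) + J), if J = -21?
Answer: 728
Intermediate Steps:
n = -11 (n = -2 - 9 = -11)
(39 - 78)**2 - (n*(-74) + J) = (39 - 78)**2 - (-11*(-74) - 21) = (-39)**2 - (814 - 21) = 1521 - 1*793 = 1521 - 793 = 728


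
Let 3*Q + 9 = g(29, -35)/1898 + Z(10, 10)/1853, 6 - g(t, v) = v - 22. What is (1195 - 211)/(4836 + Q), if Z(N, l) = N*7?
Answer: 10382166288/50993145605 ≈ 0.20360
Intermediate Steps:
Z(N, l) = 7*N
g(t, v) = 28 - v (g(t, v) = 6 - (v - 22) = 6 - (-22 + v) = 6 + (22 - v) = 28 - v)
Q = -31403347/10550982 (Q = -3 + ((28 - 1*(-35))/1898 + (7*10)/1853)/3 = -3 + ((28 + 35)*(1/1898) + 70*(1/1853))/3 = -3 + (63*(1/1898) + 70/1853)/3 = -3 + (63/1898 + 70/1853)/3 = -3 + (1/3)*(249599/3516994) = -3 + 249599/10550982 = -31403347/10550982 ≈ -2.9763)
(1195 - 211)/(4836 + Q) = (1195 - 211)/(4836 - 31403347/10550982) = 984/(50993145605/10550982) = 984*(10550982/50993145605) = 10382166288/50993145605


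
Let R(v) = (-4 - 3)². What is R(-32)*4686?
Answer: 229614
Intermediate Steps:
R(v) = 49 (R(v) = (-7)² = 49)
R(-32)*4686 = 49*4686 = 229614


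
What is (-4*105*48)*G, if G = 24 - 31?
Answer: 141120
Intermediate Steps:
G = -7
(-4*105*48)*G = (-4*105*48)*(-7) = -420*48*(-7) = -20160*(-7) = 141120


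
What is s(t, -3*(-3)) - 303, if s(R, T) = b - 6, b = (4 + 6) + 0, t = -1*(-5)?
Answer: -299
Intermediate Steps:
t = 5
b = 10 (b = 10 + 0 = 10)
s(R, T) = 4 (s(R, T) = 10 - 6 = 4)
s(t, -3*(-3)) - 303 = 4 - 303 = -299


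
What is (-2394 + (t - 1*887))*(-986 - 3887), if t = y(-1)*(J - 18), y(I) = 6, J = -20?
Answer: 17099357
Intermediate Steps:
t = -228 (t = 6*(-20 - 18) = 6*(-38) = -228)
(-2394 + (t - 1*887))*(-986 - 3887) = (-2394 + (-228 - 1*887))*(-986 - 3887) = (-2394 + (-228 - 887))*(-4873) = (-2394 - 1115)*(-4873) = -3509*(-4873) = 17099357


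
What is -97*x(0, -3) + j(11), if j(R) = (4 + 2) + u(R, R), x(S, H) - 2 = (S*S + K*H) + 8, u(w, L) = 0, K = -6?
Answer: -2710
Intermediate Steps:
x(S, H) = 10 + S² - 6*H (x(S, H) = 2 + ((S*S - 6*H) + 8) = 2 + ((S² - 6*H) + 8) = 2 + (8 + S² - 6*H) = 10 + S² - 6*H)
j(R) = 6 (j(R) = (4 + 2) + 0 = 6 + 0 = 6)
-97*x(0, -3) + j(11) = -97*(10 + 0² - 6*(-3)) + 6 = -97*(10 + 0 + 18) + 6 = -97*28 + 6 = -2716 + 6 = -2710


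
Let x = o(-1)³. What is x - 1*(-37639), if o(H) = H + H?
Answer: 37631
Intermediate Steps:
o(H) = 2*H
x = -8 (x = (2*(-1))³ = (-2)³ = -8)
x - 1*(-37639) = -8 - 1*(-37639) = -8 + 37639 = 37631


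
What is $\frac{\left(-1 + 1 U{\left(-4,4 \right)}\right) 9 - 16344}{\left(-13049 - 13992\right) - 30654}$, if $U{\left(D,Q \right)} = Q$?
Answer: $\frac{16317}{57695} \approx 0.28281$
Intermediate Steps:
$\frac{\left(-1 + 1 U{\left(-4,4 \right)}\right) 9 - 16344}{\left(-13049 - 13992\right) - 30654} = \frac{\left(-1 + 1 \cdot 4\right) 9 - 16344}{\left(-13049 - 13992\right) - 30654} = \frac{\left(-1 + 4\right) 9 - 16344}{-27041 - 30654} = \frac{3 \cdot 9 - 16344}{-57695} = \left(27 - 16344\right) \left(- \frac{1}{57695}\right) = \left(-16317\right) \left(- \frac{1}{57695}\right) = \frac{16317}{57695}$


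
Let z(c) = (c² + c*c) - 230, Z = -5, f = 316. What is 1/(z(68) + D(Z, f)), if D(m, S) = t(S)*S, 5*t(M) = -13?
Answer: 5/40982 ≈ 0.00012200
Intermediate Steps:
t(M) = -13/5 (t(M) = (⅕)*(-13) = -13/5)
z(c) = -230 + 2*c² (z(c) = (c² + c²) - 230 = 2*c² - 230 = -230 + 2*c²)
D(m, S) = -13*S/5
1/(z(68) + D(Z, f)) = 1/((-230 + 2*68²) - 13/5*316) = 1/((-230 + 2*4624) - 4108/5) = 1/((-230 + 9248) - 4108/5) = 1/(9018 - 4108/5) = 1/(40982/5) = 5/40982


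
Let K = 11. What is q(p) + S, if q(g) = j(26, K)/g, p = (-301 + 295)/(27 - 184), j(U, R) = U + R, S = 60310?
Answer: 367669/6 ≈ 61278.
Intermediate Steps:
j(U, R) = R + U
p = 6/157 (p = -6/(-157) = -6*(-1/157) = 6/157 ≈ 0.038217)
q(g) = 37/g (q(g) = (11 + 26)/g = 37/g)
q(p) + S = 37/(6/157) + 60310 = 37*(157/6) + 60310 = 5809/6 + 60310 = 367669/6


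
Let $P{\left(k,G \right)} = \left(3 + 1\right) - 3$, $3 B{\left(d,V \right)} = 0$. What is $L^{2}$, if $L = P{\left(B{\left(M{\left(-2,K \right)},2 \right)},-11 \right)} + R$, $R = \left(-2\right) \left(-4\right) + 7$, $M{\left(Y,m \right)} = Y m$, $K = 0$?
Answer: $256$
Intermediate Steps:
$B{\left(d,V \right)} = 0$ ($B{\left(d,V \right)} = \frac{1}{3} \cdot 0 = 0$)
$P{\left(k,G \right)} = 1$ ($P{\left(k,G \right)} = 4 - 3 = 1$)
$R = 15$ ($R = 8 + 7 = 15$)
$L = 16$ ($L = 1 + 15 = 16$)
$L^{2} = 16^{2} = 256$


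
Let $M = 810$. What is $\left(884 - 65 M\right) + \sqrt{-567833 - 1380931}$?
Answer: $-51766 + 2 i \sqrt{487191} \approx -51766.0 + 1396.0 i$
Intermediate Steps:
$\left(884 - 65 M\right) + \sqrt{-567833 - 1380931} = \left(884 - 52650\right) + \sqrt{-567833 - 1380931} = \left(884 - 52650\right) + \sqrt{-1948764} = -51766 + 2 i \sqrt{487191}$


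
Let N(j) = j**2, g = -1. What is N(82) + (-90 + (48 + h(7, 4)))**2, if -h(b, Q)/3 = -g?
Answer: 8749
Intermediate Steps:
h(b, Q) = -3 (h(b, Q) = -(-3)*(-1) = -3*1 = -3)
N(82) + (-90 + (48 + h(7, 4)))**2 = 82**2 + (-90 + (48 - 3))**2 = 6724 + (-90 + 45)**2 = 6724 + (-45)**2 = 6724 + 2025 = 8749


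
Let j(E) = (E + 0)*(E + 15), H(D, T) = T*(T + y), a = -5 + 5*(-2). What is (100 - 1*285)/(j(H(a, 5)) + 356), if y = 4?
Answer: -185/3056 ≈ -0.060537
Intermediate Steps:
a = -15 (a = -5 - 10 = -15)
H(D, T) = T*(4 + T) (H(D, T) = T*(T + 4) = T*(4 + T))
j(E) = E*(15 + E)
(100 - 1*285)/(j(H(a, 5)) + 356) = (100 - 1*285)/((5*(4 + 5))*(15 + 5*(4 + 5)) + 356) = (100 - 285)/((5*9)*(15 + 5*9) + 356) = -185/(45*(15 + 45) + 356) = -185/(45*60 + 356) = -185/(2700 + 356) = -185/3056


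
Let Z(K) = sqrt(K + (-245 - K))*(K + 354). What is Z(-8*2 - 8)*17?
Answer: 39270*I*sqrt(5) ≈ 87810.0*I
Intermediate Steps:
Z(K) = 7*I*sqrt(5)*(354 + K) (Z(K) = sqrt(-245)*(354 + K) = (7*I*sqrt(5))*(354 + K) = 7*I*sqrt(5)*(354 + K))
Z(-8*2 - 8)*17 = (7*I*sqrt(5)*(354 + (-8*2 - 8)))*17 = (7*I*sqrt(5)*(354 + (-16 - 8)))*17 = (7*I*sqrt(5)*(354 - 24))*17 = (7*I*sqrt(5)*330)*17 = (2310*I*sqrt(5))*17 = 39270*I*sqrt(5)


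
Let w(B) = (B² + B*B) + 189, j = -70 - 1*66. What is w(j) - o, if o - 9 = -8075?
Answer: 45247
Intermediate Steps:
o = -8066 (o = 9 - 8075 = -8066)
j = -136 (j = -70 - 66 = -136)
w(B) = 189 + 2*B² (w(B) = (B² + B²) + 189 = 2*B² + 189 = 189 + 2*B²)
w(j) - o = (189 + 2*(-136)²) - 1*(-8066) = (189 + 2*18496) + 8066 = (189 + 36992) + 8066 = 37181 + 8066 = 45247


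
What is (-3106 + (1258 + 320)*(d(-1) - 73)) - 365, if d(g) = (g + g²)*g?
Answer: -118665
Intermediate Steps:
d(g) = g*(g + g²)
(-3106 + (1258 + 320)*(d(-1) - 73)) - 365 = (-3106 + (1258 + 320)*((-1)²*(1 - 1) - 73)) - 365 = (-3106 + 1578*(1*0 - 73)) - 365 = (-3106 + 1578*(0 - 73)) - 365 = (-3106 + 1578*(-73)) - 365 = (-3106 - 115194) - 365 = -118300 - 365 = -118665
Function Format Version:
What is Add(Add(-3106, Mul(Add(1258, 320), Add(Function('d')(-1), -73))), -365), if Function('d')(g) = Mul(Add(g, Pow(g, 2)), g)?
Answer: -118665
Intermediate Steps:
Function('d')(g) = Mul(g, Add(g, Pow(g, 2)))
Add(Add(-3106, Mul(Add(1258, 320), Add(Function('d')(-1), -73))), -365) = Add(Add(-3106, Mul(Add(1258, 320), Add(Mul(Pow(-1, 2), Add(1, -1)), -73))), -365) = Add(Add(-3106, Mul(1578, Add(Mul(1, 0), -73))), -365) = Add(Add(-3106, Mul(1578, Add(0, -73))), -365) = Add(Add(-3106, Mul(1578, -73)), -365) = Add(Add(-3106, -115194), -365) = Add(-118300, -365) = -118665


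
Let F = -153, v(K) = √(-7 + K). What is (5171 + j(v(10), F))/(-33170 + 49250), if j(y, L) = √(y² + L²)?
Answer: 5171/16080 + √5853/8040 ≈ 0.33110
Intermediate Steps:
j(y, L) = √(L² + y²)
(5171 + j(v(10), F))/(-33170 + 49250) = (5171 + √((-153)² + (√(-7 + 10))²))/(-33170 + 49250) = (5171 + √(23409 + (√3)²))/16080 = (5171 + √(23409 + 3))*(1/16080) = (5171 + √23412)*(1/16080) = (5171 + 2*√5853)*(1/16080) = 5171/16080 + √5853/8040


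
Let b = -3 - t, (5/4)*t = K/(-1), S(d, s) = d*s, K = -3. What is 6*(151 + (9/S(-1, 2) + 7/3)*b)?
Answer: 4881/5 ≈ 976.20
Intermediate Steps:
t = 12/5 (t = 4*(-3/(-1))/5 = 4*(-3*(-1))/5 = (⅘)*3 = 12/5 ≈ 2.4000)
b = -27/5 (b = -3 - 1*12/5 = -3 - 12/5 = -27/5 ≈ -5.4000)
6*(151 + (9/S(-1, 2) + 7/3)*b) = 6*(151 + (9/((-1*2)) + 7/3)*(-27/5)) = 6*(151 + (9/(-2) + 7*(⅓))*(-27/5)) = 6*(151 + (9*(-½) + 7/3)*(-27/5)) = 6*(151 + (-9/2 + 7/3)*(-27/5)) = 6*(151 - 13/6*(-27/5)) = 6*(151 + 117/10) = 6*(1627/10) = 4881/5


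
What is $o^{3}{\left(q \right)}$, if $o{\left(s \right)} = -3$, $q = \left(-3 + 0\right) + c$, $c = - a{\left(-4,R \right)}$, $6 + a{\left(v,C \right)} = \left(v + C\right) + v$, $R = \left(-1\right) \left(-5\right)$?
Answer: $-27$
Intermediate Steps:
$R = 5$
$a{\left(v,C \right)} = -6 + C + 2 v$ ($a{\left(v,C \right)} = -6 + \left(\left(v + C\right) + v\right) = -6 + \left(\left(C + v\right) + v\right) = -6 + \left(C + 2 v\right) = -6 + C + 2 v$)
$c = 9$ ($c = - (-6 + 5 + 2 \left(-4\right)) = - (-6 + 5 - 8) = \left(-1\right) \left(-9\right) = 9$)
$q = 6$ ($q = \left(-3 + 0\right) + 9 = -3 + 9 = 6$)
$o^{3}{\left(q \right)} = \left(-3\right)^{3} = -27$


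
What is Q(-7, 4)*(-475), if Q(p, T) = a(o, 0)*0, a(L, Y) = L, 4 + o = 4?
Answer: 0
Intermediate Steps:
o = 0 (o = -4 + 4 = 0)
Q(p, T) = 0 (Q(p, T) = 0*0 = 0)
Q(-7, 4)*(-475) = 0*(-475) = 0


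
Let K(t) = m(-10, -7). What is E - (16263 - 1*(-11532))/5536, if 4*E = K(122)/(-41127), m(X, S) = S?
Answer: -1143115277/227679072 ≈ -5.0207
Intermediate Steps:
K(t) = -7
E = 7/164508 (E = (-7/(-41127))/4 = (-7*(-1/41127))/4 = (1/4)*(7/41127) = 7/164508 ≈ 4.2551e-5)
E - (16263 - 1*(-11532))/5536 = 7/164508 - (16263 - 1*(-11532))/5536 = 7/164508 - (16263 + 11532)/5536 = 7/164508 - 27795/5536 = -1143115277/227679072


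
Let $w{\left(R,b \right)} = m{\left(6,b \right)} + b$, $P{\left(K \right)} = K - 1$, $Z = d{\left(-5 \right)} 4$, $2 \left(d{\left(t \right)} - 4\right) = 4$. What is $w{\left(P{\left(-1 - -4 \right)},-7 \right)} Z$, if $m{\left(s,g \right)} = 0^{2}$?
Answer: $-168$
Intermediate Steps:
$d{\left(t \right)} = 6$ ($d{\left(t \right)} = 4 + \frac{1}{2} \cdot 4 = 4 + 2 = 6$)
$m{\left(s,g \right)} = 0$
$Z = 24$ ($Z = 6 \cdot 4 = 24$)
$P{\left(K \right)} = -1 + K$
$w{\left(R,b \right)} = b$ ($w{\left(R,b \right)} = 0 + b = b$)
$w{\left(P{\left(-1 - -4 \right)},-7 \right)} Z = \left(-7\right) 24 = -168$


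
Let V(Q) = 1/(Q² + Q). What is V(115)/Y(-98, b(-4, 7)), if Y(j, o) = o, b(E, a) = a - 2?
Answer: 1/66700 ≈ 1.4993e-5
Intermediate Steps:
b(E, a) = -2 + a
V(Q) = 1/(Q + Q²)
V(115)/Y(-98, b(-4, 7)) = (1/(115*(1 + 115)))/(-2 + 7) = ((1/115)/116)/5 = ((1/115)*(1/116))*(⅕) = (1/13340)*(⅕) = 1/66700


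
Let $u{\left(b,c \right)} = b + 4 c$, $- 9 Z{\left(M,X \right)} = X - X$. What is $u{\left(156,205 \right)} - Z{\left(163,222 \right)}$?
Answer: $976$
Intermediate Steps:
$Z{\left(M,X \right)} = 0$ ($Z{\left(M,X \right)} = - \frac{X - X}{9} = \left(- \frac{1}{9}\right) 0 = 0$)
$u{\left(156,205 \right)} - Z{\left(163,222 \right)} = \left(156 + 4 \cdot 205\right) - 0 = \left(156 + 820\right) + 0 = 976 + 0 = 976$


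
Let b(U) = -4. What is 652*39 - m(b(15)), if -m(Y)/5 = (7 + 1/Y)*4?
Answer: 25563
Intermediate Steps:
m(Y) = -140 - 20/Y (m(Y) = -5*(7 + 1/Y)*4 = -5*(28 + 4/Y) = -140 - 20/Y)
652*39 - m(b(15)) = 652*39 - (-140 - 20/(-4)) = 25428 - (-140 - 20*(-¼)) = 25428 - (-140 + 5) = 25428 - 1*(-135) = 25428 + 135 = 25563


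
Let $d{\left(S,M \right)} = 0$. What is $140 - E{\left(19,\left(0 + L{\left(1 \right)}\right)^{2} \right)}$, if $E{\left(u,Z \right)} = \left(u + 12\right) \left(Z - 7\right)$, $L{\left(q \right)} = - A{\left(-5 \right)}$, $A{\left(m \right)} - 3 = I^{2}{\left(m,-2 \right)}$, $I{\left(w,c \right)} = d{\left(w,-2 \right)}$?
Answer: $78$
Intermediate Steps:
$I{\left(w,c \right)} = 0$
$A{\left(m \right)} = 3$ ($A{\left(m \right)} = 3 + 0^{2} = 3 + 0 = 3$)
$L{\left(q \right)} = -3$ ($L{\left(q \right)} = \left(-1\right) 3 = -3$)
$E{\left(u,Z \right)} = \left(-7 + Z\right) \left(12 + u\right)$ ($E{\left(u,Z \right)} = \left(12 + u\right) \left(-7 + Z\right) = \left(-7 + Z\right) \left(12 + u\right)$)
$140 - E{\left(19,\left(0 + L{\left(1 \right)}\right)^{2} \right)} = 140 - \left(-84 - 133 + 12 \left(0 - 3\right)^{2} + \left(0 - 3\right)^{2} \cdot 19\right) = 140 - \left(-84 - 133 + 12 \left(-3\right)^{2} + \left(-3\right)^{2} \cdot 19\right) = 140 - \left(-84 - 133 + 12 \cdot 9 + 9 \cdot 19\right) = 140 - \left(-84 - 133 + 108 + 171\right) = 140 - 62 = 78$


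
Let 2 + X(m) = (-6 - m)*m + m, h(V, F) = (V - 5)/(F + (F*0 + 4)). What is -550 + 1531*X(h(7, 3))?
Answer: -290282/49 ≈ -5924.1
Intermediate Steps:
h(V, F) = (-5 + V)/(4 + F) (h(V, F) = (-5 + V)/(F + (0 + 4)) = (-5 + V)/(F + 4) = (-5 + V)/(4 + F))
X(m) = -2 + m + m*(-6 - m) (X(m) = -2 + ((-6 - m)*m + m) = -2 + (m*(-6 - m) + m) = -2 + (m + m*(-6 - m)) = -2 + m + m*(-6 - m))
-550 + 1531*X(h(7, 3)) = -550 + 1531*(-2 - ((-5 + 7)/(4 + 3))² - 5*(-5 + 7)/(4 + 3)) = -550 + 1531*(-2 - (2/7)² - 5*2/7) = -550 + 1531*(-2 - 1*4/49 - 10/7) = -550 + 1531*(-2 - 4/49 - 10/7) = -550 + 1531*(-172/49) = -550 - 263332/49 = -290282/49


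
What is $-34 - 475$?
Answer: $-509$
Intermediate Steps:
$-34 - 475 = -509$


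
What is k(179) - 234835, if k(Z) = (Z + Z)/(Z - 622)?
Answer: -104032263/443 ≈ -2.3484e+5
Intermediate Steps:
k(Z) = 2*Z/(-622 + Z) (k(Z) = (2*Z)/(-622 + Z) = 2*Z/(-622 + Z))
k(179) - 234835 = 2*179/(-622 + 179) - 234835 = 2*179/(-443) - 234835 = 2*179*(-1/443) - 234835 = -358/443 - 234835 = -104032263/443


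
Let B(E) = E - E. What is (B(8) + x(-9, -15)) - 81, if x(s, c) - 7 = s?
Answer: -83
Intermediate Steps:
x(s, c) = 7 + s
B(E) = 0
(B(8) + x(-9, -15)) - 81 = (0 + (7 - 9)) - 81 = (0 - 2) - 81 = -2 - 81 = -83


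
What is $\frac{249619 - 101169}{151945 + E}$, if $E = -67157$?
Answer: $\frac{74225}{42394} \approx 1.7508$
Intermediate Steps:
$\frac{249619 - 101169}{151945 + E} = \frac{249619 - 101169}{151945 - 67157} = \frac{148450}{84788} = 148450 \cdot \frac{1}{84788} = \frac{74225}{42394}$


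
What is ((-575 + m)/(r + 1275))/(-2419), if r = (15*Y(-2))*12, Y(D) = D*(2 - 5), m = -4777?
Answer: 1784/1898915 ≈ 0.00093948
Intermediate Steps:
Y(D) = -3*D (Y(D) = D*(-3) = -3*D)
r = 1080 (r = (15*(-3*(-2)))*12 = (15*6)*12 = 90*12 = 1080)
((-575 + m)/(r + 1275))/(-2419) = ((-575 - 4777)/(1080 + 1275))/(-2419) = -5352/2355*(-1/2419) = -5352*1/2355*(-1/2419) = -1784/785*(-1/2419) = 1784/1898915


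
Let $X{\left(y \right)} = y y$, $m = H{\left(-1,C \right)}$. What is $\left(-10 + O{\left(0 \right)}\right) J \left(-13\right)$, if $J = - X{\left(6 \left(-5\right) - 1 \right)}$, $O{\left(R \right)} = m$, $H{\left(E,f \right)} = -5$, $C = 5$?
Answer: $-187395$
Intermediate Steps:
$m = -5$
$O{\left(R \right)} = -5$
$X{\left(y \right)} = y^{2}$
$J = -961$ ($J = - \left(6 \left(-5\right) - 1\right)^{2} = - \left(-30 - 1\right)^{2} = - \left(-31\right)^{2} = \left(-1\right) 961 = -961$)
$\left(-10 + O{\left(0 \right)}\right) J \left(-13\right) = \left(-10 - 5\right) \left(-961\right) \left(-13\right) = \left(-15\right) \left(-961\right) \left(-13\right) = 14415 \left(-13\right) = -187395$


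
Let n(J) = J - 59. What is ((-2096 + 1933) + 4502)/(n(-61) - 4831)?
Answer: -4339/4951 ≈ -0.87639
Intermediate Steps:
n(J) = -59 + J
((-2096 + 1933) + 4502)/(n(-61) - 4831) = ((-2096 + 1933) + 4502)/((-59 - 61) - 4831) = (-163 + 4502)/(-120 - 4831) = 4339/(-4951) = 4339*(-1/4951) = -4339/4951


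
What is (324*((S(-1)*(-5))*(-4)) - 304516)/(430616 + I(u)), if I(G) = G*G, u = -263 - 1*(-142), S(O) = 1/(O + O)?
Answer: -307756/445257 ≈ -0.69119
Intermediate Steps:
S(O) = 1/(2*O)
u = -121 (u = -263 + 142 = -121)
I(G) = G**2
(324*((S(-1)*(-5))*(-4)) - 304516)/(430616 + I(u)) = (324*((((1/2)/(-1))*(-5))*(-4)) - 304516)/(430616 + (-121)**2) = (324*((((1/2)*(-1))*(-5))*(-4)) - 304516)/(430616 + 14641) = (324*(-1/2*(-5)*(-4)) - 304516)/445257 = (324*((5/2)*(-4)) - 304516)*(1/445257) = (324*(-10) - 304516)*(1/445257) = (-3240 - 304516)*(1/445257) = -307756*1/445257 = -307756/445257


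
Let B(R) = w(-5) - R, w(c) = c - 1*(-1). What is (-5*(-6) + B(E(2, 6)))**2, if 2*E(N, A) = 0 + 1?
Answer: 2601/4 ≈ 650.25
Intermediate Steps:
E(N, A) = 1/2 (E(N, A) = (0 + 1)/2 = (1/2)*1 = 1/2)
w(c) = 1 + c (w(c) = c + 1 = 1 + c)
B(R) = -4 - R (B(R) = (1 - 5) - R = -4 - R)
(-5*(-6) + B(E(2, 6)))**2 = (-5*(-6) + (-4 - 1*1/2))**2 = (30 + (-4 - 1/2))**2 = (30 - 9/2)**2 = (51/2)**2 = 2601/4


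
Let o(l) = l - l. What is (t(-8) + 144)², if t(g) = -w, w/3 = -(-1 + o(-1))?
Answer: 19881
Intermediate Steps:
o(l) = 0
w = 3 (w = 3*(-(-1 + 0)) = 3*(-1*(-1)) = 3*1 = 3)
t(g) = -3 (t(g) = -1*3 = -3)
(t(-8) + 144)² = (-3 + 144)² = 141² = 19881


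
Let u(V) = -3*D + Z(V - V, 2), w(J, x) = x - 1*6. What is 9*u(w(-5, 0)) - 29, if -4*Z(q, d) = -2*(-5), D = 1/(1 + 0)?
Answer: -157/2 ≈ -78.500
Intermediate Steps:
w(J, x) = -6 + x (w(J, x) = x - 6 = -6 + x)
D = 1 (D = 1/1 = 1)
Z(q, d) = -5/2 (Z(q, d) = -(-1)*(-5)/2 = -¼*10 = -5/2)
u(V) = -11/2 (u(V) = -3*1 - 5/2 = -3 - 5/2 = -11/2)
9*u(w(-5, 0)) - 29 = 9*(-11/2) - 29 = -99/2 - 29 = -157/2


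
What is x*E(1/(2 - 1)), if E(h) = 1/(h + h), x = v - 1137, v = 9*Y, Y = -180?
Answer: -2757/2 ≈ -1378.5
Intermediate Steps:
v = -1620 (v = 9*(-180) = -1620)
x = -2757 (x = -1620 - 1137 = -2757)
E(h) = 1/(2*h)
x*E(1/(2 - 1)) = -2757/(2*(1/(2 - 1))) = -2757/(2*(1/1)) = -2757/(2*1) = -2757/2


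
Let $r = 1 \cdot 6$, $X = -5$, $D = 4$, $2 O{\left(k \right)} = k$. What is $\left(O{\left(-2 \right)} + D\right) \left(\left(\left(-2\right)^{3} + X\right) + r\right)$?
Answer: $-21$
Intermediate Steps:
$O{\left(k \right)} = \frac{k}{2}$
$r = 6$
$\left(O{\left(-2 \right)} + D\right) \left(\left(\left(-2\right)^{3} + X\right) + r\right) = \left(\frac{1}{2} \left(-2\right) + 4\right) \left(\left(\left(-2\right)^{3} - 5\right) + 6\right) = \left(-1 + 4\right) \left(\left(-8 - 5\right) + 6\right) = 3 \left(-13 + 6\right) = 3 \left(-7\right) = -21$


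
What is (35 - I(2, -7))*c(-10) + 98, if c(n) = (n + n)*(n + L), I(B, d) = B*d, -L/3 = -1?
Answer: 6958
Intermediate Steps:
L = 3 (L = -3*(-1) = 3)
c(n) = 2*n*(3 + n) (c(n) = (n + n)*(n + 3) = (2*n)*(3 + n) = 2*n*(3 + n))
(35 - I(2, -7))*c(-10) + 98 = (35 - 2*(-7))*(2*(-10)*(3 - 10)) + 98 = (35 - 1*(-14))*(2*(-10)*(-7)) + 98 = (35 + 14)*140 + 98 = 49*140 + 98 = 6860 + 98 = 6958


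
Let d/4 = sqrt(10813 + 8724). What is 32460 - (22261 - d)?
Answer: 10199 + 4*sqrt(19537) ≈ 10758.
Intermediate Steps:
d = 4*sqrt(19537) (d = 4*sqrt(10813 + 8724) = 4*sqrt(19537) ≈ 559.10)
32460 - (22261 - d) = 32460 - (22261 - 4*sqrt(19537)) = 32460 + (-22261 + 4*sqrt(19537)) = 10199 + 4*sqrt(19537)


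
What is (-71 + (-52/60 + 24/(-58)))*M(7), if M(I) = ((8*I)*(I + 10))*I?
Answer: -209529488/435 ≈ -4.8168e+5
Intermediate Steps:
M(I) = 8*I²*(10 + I) (M(I) = ((8*I)*(10 + I))*I = (8*I*(10 + I))*I = 8*I²*(10 + I))
(-71 + (-52/60 + 24/(-58)))*M(7) = (-71 + (-52/60 + 24/(-58)))*(8*7²*(10 + 7)) = (-71 + (-52*1/60 + 24*(-1/58)))*(8*49*17) = (-71 + (-13/15 - 12/29))*6664 = (-71 - 557/435)*6664 = -31442/435*6664 = -209529488/435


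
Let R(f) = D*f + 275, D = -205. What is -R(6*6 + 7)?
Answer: 8540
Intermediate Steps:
R(f) = 275 - 205*f (R(f) = -205*f + 275 = 275 - 205*f)
-R(6*6 + 7) = -(275 - 205*(6*6 + 7)) = -(275 - 205*(36 + 7)) = -(275 - 205*43) = -(275 - 8815) = -1*(-8540) = 8540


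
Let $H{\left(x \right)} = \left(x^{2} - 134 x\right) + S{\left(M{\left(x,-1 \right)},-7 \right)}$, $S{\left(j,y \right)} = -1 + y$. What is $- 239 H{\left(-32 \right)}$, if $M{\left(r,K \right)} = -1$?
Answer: $-1267656$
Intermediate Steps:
$H{\left(x \right)} = -8 + x^{2} - 134 x$ ($H{\left(x \right)} = \left(x^{2} - 134 x\right) - 8 = -8 + x^{2} - 134 x$)
$- 239 H{\left(-32 \right)} = - 239 \left(-8 + \left(-32\right)^{2} - -4288\right) = - 239 \left(-8 + 1024 + 4288\right) = \left(-239\right) 5304 = -1267656$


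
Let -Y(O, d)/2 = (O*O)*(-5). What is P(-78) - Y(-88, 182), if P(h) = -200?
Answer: -77640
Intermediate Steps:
Y(O, d) = 10*O**2 (Y(O, d) = -2*O*O*(-5) = -2*O**2*(-5) = -(-10)*O**2 = 10*O**2)
P(-78) - Y(-88, 182) = -200 - 10*(-88)**2 = -200 - 10*7744 = -200 - 1*77440 = -200 - 77440 = -77640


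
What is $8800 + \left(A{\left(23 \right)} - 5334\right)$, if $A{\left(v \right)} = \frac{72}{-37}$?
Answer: $\frac{128170}{37} \approx 3464.1$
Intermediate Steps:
$A{\left(v \right)} = - \frac{72}{37}$ ($A{\left(v \right)} = 72 \left(- \frac{1}{37}\right) = - \frac{72}{37}$)
$8800 + \left(A{\left(23 \right)} - 5334\right) = 8800 - \frac{197430}{37} = \frac{128170}{37}$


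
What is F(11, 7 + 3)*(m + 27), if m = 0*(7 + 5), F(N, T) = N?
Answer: 297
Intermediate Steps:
m = 0 (m = 0*12 = 0)
F(11, 7 + 3)*(m + 27) = 11*(0 + 27) = 11*27 = 297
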